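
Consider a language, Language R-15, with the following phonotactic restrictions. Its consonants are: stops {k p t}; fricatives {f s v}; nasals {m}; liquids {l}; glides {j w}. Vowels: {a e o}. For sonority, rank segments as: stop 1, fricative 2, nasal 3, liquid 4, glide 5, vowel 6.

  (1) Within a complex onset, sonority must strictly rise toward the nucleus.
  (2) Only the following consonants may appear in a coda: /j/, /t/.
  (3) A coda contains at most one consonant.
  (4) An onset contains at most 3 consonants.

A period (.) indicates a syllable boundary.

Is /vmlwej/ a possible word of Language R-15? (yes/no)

no

/vmlwej/ — violates constraint 4: syllable 1 onset /vmlw/ has 4 consonants (> 3) → phonotactically illegal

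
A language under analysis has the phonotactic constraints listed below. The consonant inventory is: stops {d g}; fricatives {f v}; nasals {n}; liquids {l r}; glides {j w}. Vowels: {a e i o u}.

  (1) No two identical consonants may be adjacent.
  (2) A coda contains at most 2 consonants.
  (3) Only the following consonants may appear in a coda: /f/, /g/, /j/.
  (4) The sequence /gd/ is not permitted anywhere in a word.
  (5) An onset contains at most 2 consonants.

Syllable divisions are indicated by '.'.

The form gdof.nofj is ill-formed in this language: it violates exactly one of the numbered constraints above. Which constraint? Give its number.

4

gdof.nofj: contains banned sequence /gd/.
This is a violation of constraint 4: "The sequence /gd/ is not permitted anywhere in a word."
The remaining constraints (1, 2, 3, 5) are satisfied.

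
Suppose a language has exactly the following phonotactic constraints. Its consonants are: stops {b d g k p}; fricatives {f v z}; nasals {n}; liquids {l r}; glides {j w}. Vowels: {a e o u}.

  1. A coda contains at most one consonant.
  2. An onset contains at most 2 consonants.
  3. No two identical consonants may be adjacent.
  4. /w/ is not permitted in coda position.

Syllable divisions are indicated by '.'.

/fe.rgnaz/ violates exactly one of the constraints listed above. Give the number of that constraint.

/fe.rgnaz/: syllable 2 onset /rgn/ has 3 consonants (> 2).
This is a violation of constraint 2: "An onset contains at most 2 consonants."
The remaining constraints (1, 3, 4) are satisfied.

2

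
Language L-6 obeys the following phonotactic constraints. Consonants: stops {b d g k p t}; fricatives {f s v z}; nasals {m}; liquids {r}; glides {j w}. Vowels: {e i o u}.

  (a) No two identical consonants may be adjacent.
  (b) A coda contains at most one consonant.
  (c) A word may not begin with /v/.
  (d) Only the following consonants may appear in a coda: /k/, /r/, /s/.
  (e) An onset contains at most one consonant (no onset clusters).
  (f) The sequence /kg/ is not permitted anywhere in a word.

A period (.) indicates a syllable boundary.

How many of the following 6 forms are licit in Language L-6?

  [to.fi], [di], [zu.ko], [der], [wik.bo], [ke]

[to.fi] — σ1 onset /t/, coda /∅/ ok; σ2 onset /f/, coda /∅/ ok → licit
[di] — σ1 onset /d/, coda /∅/ ok → licit
[zu.ko] — σ1 onset /z/, coda /∅/ ok; σ2 onset /k/, coda /∅/ ok → licit
[der] — σ1 onset /d/, coda /r/ ok → licit
[wik.bo] — σ1 onset /w/, coda /k/ ok; σ2 onset /b/, coda /∅/ ok → licit
[ke] — σ1 onset /k/, coda /∅/ ok → licit
Licit: [to.fi], [di], [zu.ko], [der], [wik.bo], [ke] → 6.

6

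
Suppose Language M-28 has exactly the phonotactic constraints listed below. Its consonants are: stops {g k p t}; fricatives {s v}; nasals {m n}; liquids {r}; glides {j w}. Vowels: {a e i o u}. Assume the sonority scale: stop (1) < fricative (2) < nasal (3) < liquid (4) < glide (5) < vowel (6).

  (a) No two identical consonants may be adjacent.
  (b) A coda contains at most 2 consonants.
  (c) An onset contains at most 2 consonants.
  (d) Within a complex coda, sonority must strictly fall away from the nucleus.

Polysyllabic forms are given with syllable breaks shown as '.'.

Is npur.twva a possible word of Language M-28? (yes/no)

npur.twva — violates constraint (c): syllable 2 onset /twv/ has 3 consonants (> 2) → not permitted

no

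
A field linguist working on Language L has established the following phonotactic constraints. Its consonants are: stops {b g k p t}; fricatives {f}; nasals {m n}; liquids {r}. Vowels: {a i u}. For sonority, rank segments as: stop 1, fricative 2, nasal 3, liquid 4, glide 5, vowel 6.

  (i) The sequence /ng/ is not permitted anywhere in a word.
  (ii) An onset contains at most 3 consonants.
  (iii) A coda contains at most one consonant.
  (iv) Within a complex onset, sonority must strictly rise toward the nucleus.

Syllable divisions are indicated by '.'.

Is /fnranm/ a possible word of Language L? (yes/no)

no

/fnranm/ — violates constraint (iii): syllable 1 coda /nm/ has 2 consonants (> 1) → phonotactically illegal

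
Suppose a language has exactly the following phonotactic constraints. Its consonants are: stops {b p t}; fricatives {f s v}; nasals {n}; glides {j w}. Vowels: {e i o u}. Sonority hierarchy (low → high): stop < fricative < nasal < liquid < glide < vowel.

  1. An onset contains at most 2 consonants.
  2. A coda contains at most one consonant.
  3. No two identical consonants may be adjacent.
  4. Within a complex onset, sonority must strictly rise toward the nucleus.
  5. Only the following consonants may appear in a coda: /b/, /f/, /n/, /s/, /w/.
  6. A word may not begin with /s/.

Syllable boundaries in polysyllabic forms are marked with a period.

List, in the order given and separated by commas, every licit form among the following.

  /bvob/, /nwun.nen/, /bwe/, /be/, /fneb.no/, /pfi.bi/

/bvob/, /bwe/, /be/, /fneb.no/, /pfi.bi/

/bvob/ — σ1 onset /bv/ (1→2 rises), coda /b/ ok → licit
/nwun.nen/ — violates constraint 3: adjacent identical consonants /nn/ → illicit
/bwe/ — σ1 onset /bw/ (1→5 rises), coda /∅/ ok → licit
/be/ — σ1 onset /b/, coda /∅/ ok → licit
/fneb.no/ — σ1 onset /fn/ (2→3 rises), coda /b/ ok; σ2 onset /n/, coda /∅/ ok → licit
/pfi.bi/ — σ1 onset /pf/ (1→2 rises), coda /∅/ ok; σ2 onset /b/, coda /∅/ ok → licit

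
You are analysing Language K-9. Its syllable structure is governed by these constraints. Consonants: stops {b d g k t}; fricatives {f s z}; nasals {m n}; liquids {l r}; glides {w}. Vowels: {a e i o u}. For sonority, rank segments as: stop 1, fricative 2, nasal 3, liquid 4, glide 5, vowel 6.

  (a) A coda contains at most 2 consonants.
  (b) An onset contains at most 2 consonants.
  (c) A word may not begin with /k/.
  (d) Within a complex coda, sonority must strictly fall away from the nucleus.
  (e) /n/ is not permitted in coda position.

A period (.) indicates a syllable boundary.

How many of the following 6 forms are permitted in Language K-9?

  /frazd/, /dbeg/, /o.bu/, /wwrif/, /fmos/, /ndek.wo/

/frazd/ — σ1 onset /fr/ (2C), coda /zd/ (2→1 falls) ok → permitted
/dbeg/ — σ1 onset /db/ (2C), coda /g/ ok → permitted
/o.bu/ — σ1 onset /∅/, coda /∅/ ok; σ2 onset /b/, coda /∅/ ok → permitted
/wwrif/ — violates constraint (b): syllable 1 onset /wwr/ has 3 consonants (> 2) → not permitted
/fmos/ — σ1 onset /fm/ (2C), coda /s/ ok → permitted
/ndek.wo/ — σ1 onset /nd/ (2C), coda /k/ ok; σ2 onset /w/, coda /∅/ ok → permitted
Permitted: /frazd/, /dbeg/, /o.bu/, /fmos/, /ndek.wo/ → 5.

5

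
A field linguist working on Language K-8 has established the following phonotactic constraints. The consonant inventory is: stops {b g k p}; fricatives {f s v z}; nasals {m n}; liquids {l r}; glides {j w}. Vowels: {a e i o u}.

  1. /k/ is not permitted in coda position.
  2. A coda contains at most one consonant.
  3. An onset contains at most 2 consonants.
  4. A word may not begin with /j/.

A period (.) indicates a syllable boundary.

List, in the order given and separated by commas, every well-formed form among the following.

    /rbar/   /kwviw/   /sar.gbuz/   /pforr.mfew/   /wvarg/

/rbar/ — σ1 onset /rb/ (2C), coda /r/ ok → well-formed
/kwviw/ — violates constraint 3: syllable 1 onset /kwv/ has 3 consonants (> 2) → ill-formed
/sar.gbuz/ — σ1 onset /s/, coda /r/ ok; σ2 onset /gb/ (2C), coda /z/ ok → well-formed
/pforr.mfew/ — violates constraint 2: syllable 1 coda /rr/ has 2 consonants (> 1) → ill-formed
/wvarg/ — violates constraint 2: syllable 1 coda /rg/ has 2 consonants (> 1) → ill-formed

/rbar/, /sar.gbuz/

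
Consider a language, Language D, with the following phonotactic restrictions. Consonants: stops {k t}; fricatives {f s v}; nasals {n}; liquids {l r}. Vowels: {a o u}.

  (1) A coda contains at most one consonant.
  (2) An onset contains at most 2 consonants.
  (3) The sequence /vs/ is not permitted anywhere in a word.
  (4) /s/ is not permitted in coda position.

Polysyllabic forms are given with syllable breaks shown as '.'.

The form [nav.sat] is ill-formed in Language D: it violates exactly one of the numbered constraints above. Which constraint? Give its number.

[nav.sat]: contains banned sequence /vs/.
This is a violation of constraint 3: "The sequence /vs/ is not permitted anywhere in a word."
The remaining constraints (1, 2, 4) are satisfied.

3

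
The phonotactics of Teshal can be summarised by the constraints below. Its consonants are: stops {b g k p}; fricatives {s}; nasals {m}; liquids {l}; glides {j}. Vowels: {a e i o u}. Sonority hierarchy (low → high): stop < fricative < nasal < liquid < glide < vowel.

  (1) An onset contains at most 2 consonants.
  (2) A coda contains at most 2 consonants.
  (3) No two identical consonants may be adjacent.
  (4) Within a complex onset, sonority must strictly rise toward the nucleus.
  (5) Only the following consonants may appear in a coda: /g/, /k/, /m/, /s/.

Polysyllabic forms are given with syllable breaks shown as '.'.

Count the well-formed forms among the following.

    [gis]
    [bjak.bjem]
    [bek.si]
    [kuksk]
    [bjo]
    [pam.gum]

[gis] — σ1 onset /g/, coda /s/ ok → well-formed
[bjak.bjem] — σ1 onset /bj/ (1→5 rises), coda /k/ ok; σ2 onset /bj/ (1→5 rises), coda /m/ ok → well-formed
[bek.si] — σ1 onset /b/, coda /k/ ok; σ2 onset /s/, coda /∅/ ok → well-formed
[kuksk] — violates constraint 2: syllable 1 coda /ksk/ has 3 consonants (> 2) → ill-formed
[bjo] — σ1 onset /bj/ (1→5 rises), coda /∅/ ok → well-formed
[pam.gum] — σ1 onset /p/, coda /m/ ok; σ2 onset /g/, coda /m/ ok → well-formed
Well-formed: [gis], [bjak.bjem], [bek.si], [bjo], [pam.gum] → 5.

5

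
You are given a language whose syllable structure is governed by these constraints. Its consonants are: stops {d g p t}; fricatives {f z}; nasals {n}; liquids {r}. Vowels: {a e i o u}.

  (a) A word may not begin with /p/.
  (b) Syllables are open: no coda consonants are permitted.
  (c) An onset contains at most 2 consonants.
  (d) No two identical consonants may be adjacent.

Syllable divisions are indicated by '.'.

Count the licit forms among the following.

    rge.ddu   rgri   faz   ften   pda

rge.ddu — violates constraint (d): adjacent identical consonants /dd/ → illicit
rgri — violates constraint (c): syllable 1 onset /rgr/ has 3 consonants (> 2) → illicit
faz — violates constraint (b): syllable 1 coda /z/ has 1 consonant (> 0) → illicit
ften — violates constraint (b): syllable 1 coda /n/ has 1 consonant (> 0) → illicit
pda — violates constraint (a): word begins with /p/ → illicit
No form is licit → 0.

0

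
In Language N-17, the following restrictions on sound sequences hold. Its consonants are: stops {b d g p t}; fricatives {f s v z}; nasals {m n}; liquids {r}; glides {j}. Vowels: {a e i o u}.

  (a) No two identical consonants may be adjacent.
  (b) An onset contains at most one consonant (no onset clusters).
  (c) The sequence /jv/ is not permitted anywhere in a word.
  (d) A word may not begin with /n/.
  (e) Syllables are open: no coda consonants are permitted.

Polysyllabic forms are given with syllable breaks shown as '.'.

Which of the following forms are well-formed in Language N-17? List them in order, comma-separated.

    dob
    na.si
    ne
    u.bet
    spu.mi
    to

dob — violates constraint (e): syllable 1 coda /b/ has 1 consonant (> 0) → ill-formed
na.si — violates constraint (d): word begins with /n/ → ill-formed
ne — violates constraint (d): word begins with /n/ → ill-formed
u.bet — violates constraint (e): syllable 2 coda /t/ has 1 consonant (> 0) → ill-formed
spu.mi — violates constraint (b): syllable 1 onset /sp/ has 2 consonants (> 1) → ill-formed
to — σ1 onset /t/, coda /∅/ ok → well-formed

to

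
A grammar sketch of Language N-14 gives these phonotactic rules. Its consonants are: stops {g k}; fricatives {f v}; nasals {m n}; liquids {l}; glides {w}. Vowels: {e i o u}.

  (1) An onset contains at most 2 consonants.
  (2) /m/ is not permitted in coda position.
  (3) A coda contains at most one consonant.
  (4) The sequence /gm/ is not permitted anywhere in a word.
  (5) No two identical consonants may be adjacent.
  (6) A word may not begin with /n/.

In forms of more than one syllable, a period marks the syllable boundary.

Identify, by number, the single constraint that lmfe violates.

1

lmfe: syllable 1 onset /lmf/ has 3 consonants (> 2).
This is a violation of constraint 1: "An onset contains at most 2 consonants."
The remaining constraints (2, 3, 4, 5, 6) are satisfied.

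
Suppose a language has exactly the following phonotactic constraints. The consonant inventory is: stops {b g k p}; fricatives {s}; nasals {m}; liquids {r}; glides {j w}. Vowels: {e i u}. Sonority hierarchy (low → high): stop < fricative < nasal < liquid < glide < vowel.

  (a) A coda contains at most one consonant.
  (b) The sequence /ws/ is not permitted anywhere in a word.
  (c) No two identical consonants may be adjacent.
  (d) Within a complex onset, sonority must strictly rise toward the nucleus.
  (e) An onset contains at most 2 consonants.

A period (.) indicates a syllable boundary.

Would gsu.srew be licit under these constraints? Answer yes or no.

yes

gsu.srew — σ1 onset /gs/ (1→2 rises), coda /∅/ ok; σ2 onset /sr/ (2→4 rises), coda /w/ ok → licit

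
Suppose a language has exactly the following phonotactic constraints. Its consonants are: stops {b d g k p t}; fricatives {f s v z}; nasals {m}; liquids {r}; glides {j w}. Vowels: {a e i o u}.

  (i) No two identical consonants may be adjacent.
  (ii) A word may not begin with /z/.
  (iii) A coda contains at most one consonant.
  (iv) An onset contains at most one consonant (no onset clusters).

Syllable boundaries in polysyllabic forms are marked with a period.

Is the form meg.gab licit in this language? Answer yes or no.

no

meg.gab — violates constraint (i): adjacent identical consonants /gg/ → illicit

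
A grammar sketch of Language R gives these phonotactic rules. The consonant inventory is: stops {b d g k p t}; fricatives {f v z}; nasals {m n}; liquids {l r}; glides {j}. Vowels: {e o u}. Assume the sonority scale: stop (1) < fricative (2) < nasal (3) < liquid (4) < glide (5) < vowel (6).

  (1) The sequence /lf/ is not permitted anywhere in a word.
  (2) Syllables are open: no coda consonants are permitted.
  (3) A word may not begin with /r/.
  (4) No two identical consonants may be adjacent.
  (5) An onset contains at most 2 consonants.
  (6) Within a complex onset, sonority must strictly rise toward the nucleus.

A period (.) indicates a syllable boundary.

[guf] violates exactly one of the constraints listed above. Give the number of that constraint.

2

[guf]: syllable 1 coda /f/ has 1 consonant (> 0).
This is a violation of constraint 2: "Syllables are open: no coda consonants are permitted."
The remaining constraints (1, 3, 4, 5, 6) are satisfied.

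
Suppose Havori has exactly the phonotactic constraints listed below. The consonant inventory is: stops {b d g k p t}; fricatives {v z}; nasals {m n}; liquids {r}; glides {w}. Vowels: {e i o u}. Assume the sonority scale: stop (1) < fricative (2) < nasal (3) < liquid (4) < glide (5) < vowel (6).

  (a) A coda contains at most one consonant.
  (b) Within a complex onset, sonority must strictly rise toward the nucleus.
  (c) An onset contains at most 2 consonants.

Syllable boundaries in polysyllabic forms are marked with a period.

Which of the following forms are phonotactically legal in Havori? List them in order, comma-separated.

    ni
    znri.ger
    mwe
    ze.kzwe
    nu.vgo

ni — σ1 onset /n/, coda /∅/ ok → phonotactically legal
znri.ger — violates constraint (c): syllable 1 onset /znr/ has 3 consonants (> 2) → phonotactically illegal
mwe — σ1 onset /mw/ (3→5 rises), coda /∅/ ok → phonotactically legal
ze.kzwe — violates constraint (c): syllable 2 onset /kzw/ has 3 consonants (> 2) → phonotactically illegal
nu.vgo — violates constraint (b): syllable 2 onset /vg/: /v/ (fricative, 2) → /g/ (stop, 1) does not rise → phonotactically illegal

ni, mwe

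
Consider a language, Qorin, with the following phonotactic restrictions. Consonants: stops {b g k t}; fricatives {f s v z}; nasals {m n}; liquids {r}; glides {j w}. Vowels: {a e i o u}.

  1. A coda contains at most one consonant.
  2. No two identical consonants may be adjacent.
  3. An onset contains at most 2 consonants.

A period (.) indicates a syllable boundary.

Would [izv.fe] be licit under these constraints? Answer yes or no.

no

[izv.fe] — violates constraint 1: syllable 1 coda /zv/ has 2 consonants (> 1) → illicit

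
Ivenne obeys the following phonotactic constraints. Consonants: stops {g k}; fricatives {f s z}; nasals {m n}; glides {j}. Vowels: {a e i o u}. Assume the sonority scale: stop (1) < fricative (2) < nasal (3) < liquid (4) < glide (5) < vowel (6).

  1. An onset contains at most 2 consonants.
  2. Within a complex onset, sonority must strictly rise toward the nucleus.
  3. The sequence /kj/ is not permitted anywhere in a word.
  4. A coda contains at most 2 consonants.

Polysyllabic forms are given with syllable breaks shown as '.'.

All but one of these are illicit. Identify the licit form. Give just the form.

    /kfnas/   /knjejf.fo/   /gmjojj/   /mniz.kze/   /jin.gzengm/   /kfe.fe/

/kfe.fe/

/kfnas/ — violates constraint 1: syllable 1 onset /kfn/ has 3 consonants (> 2) → illicit
/knjejf.fo/ — violates constraint 1: syllable 1 onset /knj/ has 3 consonants (> 2) → illicit
/gmjojj/ — violates constraint 1: syllable 1 onset /gmj/ has 3 consonants (> 2) → illicit
/mniz.kze/ — violates constraint 2: syllable 1 onset /mn/: /m/ (nasal, 3) → /n/ (nasal, 3) does not rise → illicit
/jin.gzengm/ — violates constraint 4: syllable 2 coda /ngm/ has 3 consonants (> 2) → illicit
/kfe.fe/ — σ1 onset /kf/ (1→2 rises), coda /∅/ ok; σ2 onset /f/, coda /∅/ ok → licit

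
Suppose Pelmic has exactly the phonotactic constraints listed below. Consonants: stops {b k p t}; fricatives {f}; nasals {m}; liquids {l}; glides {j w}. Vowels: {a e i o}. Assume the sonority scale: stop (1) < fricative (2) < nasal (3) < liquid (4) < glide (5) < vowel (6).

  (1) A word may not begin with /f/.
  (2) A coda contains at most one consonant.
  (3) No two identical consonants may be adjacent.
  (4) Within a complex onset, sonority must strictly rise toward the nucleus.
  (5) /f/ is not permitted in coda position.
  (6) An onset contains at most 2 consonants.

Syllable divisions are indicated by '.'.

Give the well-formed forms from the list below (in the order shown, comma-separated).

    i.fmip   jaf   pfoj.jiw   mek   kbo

i.fmip, mek

i.fmip — σ1 onset /∅/, coda /∅/ ok; σ2 onset /fm/ (2→3 rises), coda /p/ ok → well-formed
jaf — violates constraint 5: syllable 1 coda contains /f/ → ill-formed
pfoj.jiw — violates constraint 3: adjacent identical consonants /jj/ → ill-formed
mek — σ1 onset /m/, coda /k/ ok → well-formed
kbo — violates constraint 4: syllable 1 onset /kb/: /k/ (stop, 1) → /b/ (stop, 1) does not rise → ill-formed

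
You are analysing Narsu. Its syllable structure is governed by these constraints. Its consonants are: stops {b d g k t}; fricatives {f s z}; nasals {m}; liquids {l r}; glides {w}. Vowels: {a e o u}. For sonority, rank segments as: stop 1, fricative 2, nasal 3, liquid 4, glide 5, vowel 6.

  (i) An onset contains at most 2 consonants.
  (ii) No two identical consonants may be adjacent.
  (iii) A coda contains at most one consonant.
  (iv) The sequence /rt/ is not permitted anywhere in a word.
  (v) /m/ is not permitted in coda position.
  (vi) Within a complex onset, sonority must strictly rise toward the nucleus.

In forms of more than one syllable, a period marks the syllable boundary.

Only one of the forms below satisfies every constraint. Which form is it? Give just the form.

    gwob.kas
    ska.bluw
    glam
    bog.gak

gwob.kas — σ1 onset /gw/ (1→5 rises), coda /b/ ok; σ2 onset /k/, coda /s/ ok → well-formed
ska.bluw — violates constraint (vi): syllable 1 onset /sk/: /s/ (fricative, 2) → /k/ (stop, 1) does not rise → ill-formed
glam — violates constraint (v): syllable 1 coda contains /m/ → ill-formed
bog.gak — violates constraint (ii): adjacent identical consonants /gg/ → ill-formed

gwob.kas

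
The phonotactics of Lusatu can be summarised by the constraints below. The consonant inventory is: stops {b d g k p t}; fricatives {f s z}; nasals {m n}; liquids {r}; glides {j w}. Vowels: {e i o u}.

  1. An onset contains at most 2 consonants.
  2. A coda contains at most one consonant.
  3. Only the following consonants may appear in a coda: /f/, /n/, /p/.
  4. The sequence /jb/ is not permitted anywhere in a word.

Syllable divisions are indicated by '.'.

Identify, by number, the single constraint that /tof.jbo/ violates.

/tof.jbo/: contains banned sequence /jb/.
This is a violation of constraint 4: "The sequence /jb/ is not permitted anywhere in a word."
The remaining constraints (1, 2, 3) are satisfied.

4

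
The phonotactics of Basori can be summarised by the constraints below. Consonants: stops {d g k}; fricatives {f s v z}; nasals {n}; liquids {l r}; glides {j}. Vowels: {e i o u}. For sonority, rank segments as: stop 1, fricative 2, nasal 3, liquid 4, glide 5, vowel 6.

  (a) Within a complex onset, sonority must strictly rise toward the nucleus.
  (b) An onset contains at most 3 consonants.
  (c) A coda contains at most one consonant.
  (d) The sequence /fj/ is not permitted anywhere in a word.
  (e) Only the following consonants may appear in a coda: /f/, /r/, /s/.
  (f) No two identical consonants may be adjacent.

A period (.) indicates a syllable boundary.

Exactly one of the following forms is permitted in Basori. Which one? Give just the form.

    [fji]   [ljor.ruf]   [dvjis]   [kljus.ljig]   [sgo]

[dvjis]

[fji] — violates constraint (d): contains banned sequence /fj/ → not permitted
[ljor.ruf] — violates constraint (f): adjacent identical consonants /rr/ → not permitted
[dvjis] — σ1 onset /dvj/ (1→2→5 rises), coda /s/ ok → permitted
[kljus.ljig] — violates constraint (e): syllable 2 coda contains /g/, which is not a licensed coda consonant → not permitted
[sgo] — violates constraint (a): syllable 1 onset /sg/: /s/ (fricative, 2) → /g/ (stop, 1) does not rise → not permitted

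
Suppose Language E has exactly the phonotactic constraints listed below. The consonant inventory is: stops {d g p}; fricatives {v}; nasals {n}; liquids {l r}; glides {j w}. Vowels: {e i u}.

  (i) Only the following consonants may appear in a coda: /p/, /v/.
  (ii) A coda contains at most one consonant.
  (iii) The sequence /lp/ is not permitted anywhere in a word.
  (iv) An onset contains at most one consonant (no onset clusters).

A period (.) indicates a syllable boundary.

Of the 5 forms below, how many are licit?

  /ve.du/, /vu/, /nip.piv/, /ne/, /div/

/ve.du/ — σ1 onset /v/, coda /∅/ ok; σ2 onset /d/, coda /∅/ ok → licit
/vu/ — σ1 onset /v/, coda /∅/ ok → licit
/nip.piv/ — σ1 onset /n/, coda /p/ ok; σ2 onset /p/, coda /v/ ok → licit
/ne/ — σ1 onset /n/, coda /∅/ ok → licit
/div/ — σ1 onset /d/, coda /v/ ok → licit
Licit: /ve.du/, /vu/, /nip.piv/, /ne/, /div/ → 5.

5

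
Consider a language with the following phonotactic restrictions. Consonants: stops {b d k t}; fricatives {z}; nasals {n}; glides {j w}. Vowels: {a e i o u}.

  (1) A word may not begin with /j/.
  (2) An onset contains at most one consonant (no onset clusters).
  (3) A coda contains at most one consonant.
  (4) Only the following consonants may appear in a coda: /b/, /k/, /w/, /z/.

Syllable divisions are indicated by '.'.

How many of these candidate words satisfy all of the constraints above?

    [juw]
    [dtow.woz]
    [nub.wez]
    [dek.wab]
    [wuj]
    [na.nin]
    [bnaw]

2

[juw] — violates constraint 1: word begins with /j/ → ill-formed
[dtow.woz] — violates constraint 2: syllable 1 onset /dt/ has 2 consonants (> 1) → ill-formed
[nub.wez] — σ1 onset /n/, coda /b/ ok; σ2 onset /w/, coda /z/ ok → well-formed
[dek.wab] — σ1 onset /d/, coda /k/ ok; σ2 onset /w/, coda /b/ ok → well-formed
[wuj] — violates constraint 4: syllable 1 coda contains /j/, which is not a licensed coda consonant → ill-formed
[na.nin] — violates constraint 4: syllable 2 coda contains /n/, which is not a licensed coda consonant → ill-formed
[bnaw] — violates constraint 2: syllable 1 onset /bn/ has 2 consonants (> 1) → ill-formed
Well-formed: [nub.wez], [dek.wab] → 2.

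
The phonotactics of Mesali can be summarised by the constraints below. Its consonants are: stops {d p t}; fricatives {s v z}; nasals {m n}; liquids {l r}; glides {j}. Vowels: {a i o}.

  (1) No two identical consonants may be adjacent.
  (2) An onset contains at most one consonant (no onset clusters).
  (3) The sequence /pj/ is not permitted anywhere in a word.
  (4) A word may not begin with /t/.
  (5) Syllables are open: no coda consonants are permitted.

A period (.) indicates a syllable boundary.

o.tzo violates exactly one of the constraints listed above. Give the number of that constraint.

2

o.tzo: syllable 2 onset /tz/ has 2 consonants (> 1).
This is a violation of constraint 2: "An onset contains at most one consonant (no onset clusters)."
The remaining constraints (1, 3, 4, 5) are satisfied.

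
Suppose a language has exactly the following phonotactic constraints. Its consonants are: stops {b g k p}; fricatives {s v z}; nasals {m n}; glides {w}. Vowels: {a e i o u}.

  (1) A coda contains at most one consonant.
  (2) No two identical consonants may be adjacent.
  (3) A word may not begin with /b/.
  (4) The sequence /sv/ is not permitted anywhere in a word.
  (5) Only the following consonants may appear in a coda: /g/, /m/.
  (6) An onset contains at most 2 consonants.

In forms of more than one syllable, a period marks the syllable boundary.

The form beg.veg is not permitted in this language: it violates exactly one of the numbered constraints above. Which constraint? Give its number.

beg.veg: word begins with /b/.
This is a violation of constraint 3: "A word may not begin with /b/."
The remaining constraints (1, 2, 4, 5, 6) are satisfied.

3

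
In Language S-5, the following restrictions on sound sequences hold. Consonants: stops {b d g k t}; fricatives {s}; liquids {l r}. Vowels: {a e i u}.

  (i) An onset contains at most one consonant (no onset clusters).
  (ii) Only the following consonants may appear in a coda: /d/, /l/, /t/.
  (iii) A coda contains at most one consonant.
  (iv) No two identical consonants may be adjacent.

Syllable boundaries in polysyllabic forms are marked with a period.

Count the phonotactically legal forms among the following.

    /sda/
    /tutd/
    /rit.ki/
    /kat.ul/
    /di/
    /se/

4

/sda/ — violates constraint (i): syllable 1 onset /sd/ has 2 consonants (> 1) → phonotactically illegal
/tutd/ — violates constraint (iii): syllable 1 coda /td/ has 2 consonants (> 1) → phonotactically illegal
/rit.ki/ — σ1 onset /r/, coda /t/ ok; σ2 onset /k/, coda /∅/ ok → phonotactically legal
/kat.ul/ — σ1 onset /k/, coda /t/ ok; σ2 onset /∅/, coda /l/ ok → phonotactically legal
/di/ — σ1 onset /d/, coda /∅/ ok → phonotactically legal
/se/ — σ1 onset /s/, coda /∅/ ok → phonotactically legal
Phonotactically legal: /rit.ki/, /kat.ul/, /di/, /se/ → 4.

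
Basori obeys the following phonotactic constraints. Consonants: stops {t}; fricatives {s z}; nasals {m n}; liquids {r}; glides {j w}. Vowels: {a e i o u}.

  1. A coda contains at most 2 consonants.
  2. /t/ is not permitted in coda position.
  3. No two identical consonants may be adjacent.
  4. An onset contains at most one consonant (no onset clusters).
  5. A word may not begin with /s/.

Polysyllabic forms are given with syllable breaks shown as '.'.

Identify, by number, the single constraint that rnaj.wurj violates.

4

rnaj.wurj: syllable 1 onset /rn/ has 2 consonants (> 1).
This is a violation of constraint 4: "An onset contains at most one consonant (no onset clusters)."
The remaining constraints (1, 2, 3, 5) are satisfied.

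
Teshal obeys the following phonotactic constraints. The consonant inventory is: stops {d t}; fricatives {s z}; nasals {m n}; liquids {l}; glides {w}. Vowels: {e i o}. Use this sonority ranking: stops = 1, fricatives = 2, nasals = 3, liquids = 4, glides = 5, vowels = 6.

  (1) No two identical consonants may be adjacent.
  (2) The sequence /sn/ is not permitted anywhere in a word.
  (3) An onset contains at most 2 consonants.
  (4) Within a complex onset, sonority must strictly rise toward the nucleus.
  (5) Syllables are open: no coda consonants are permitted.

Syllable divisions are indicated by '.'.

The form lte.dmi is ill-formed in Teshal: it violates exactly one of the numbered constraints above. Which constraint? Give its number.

4

lte.dmi: syllable 1 onset /lt/: /l/ (liquid, 4) → /t/ (stop, 1) does not rise.
This is a violation of constraint 4: "Within a complex onset, sonority must strictly rise toward the nucleus."
The remaining constraints (1, 2, 3, 5) are satisfied.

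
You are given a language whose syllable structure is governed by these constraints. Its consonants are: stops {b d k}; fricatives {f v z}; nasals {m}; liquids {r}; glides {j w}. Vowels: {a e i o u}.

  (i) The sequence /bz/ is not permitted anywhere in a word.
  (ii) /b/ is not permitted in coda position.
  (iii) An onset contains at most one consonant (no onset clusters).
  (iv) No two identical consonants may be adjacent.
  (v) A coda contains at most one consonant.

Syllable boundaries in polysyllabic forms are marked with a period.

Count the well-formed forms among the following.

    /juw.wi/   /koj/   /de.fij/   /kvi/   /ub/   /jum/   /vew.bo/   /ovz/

4

/juw.wi/ — violates constraint (iv): adjacent identical consonants /ww/ → ill-formed
/koj/ — σ1 onset /k/, coda /j/ ok → well-formed
/de.fij/ — σ1 onset /d/, coda /∅/ ok; σ2 onset /f/, coda /j/ ok → well-formed
/kvi/ — violates constraint (iii): syllable 1 onset /kv/ has 2 consonants (> 1) → ill-formed
/ub/ — violates constraint (ii): syllable 1 coda contains /b/ → ill-formed
/jum/ — σ1 onset /j/, coda /m/ ok → well-formed
/vew.bo/ — σ1 onset /v/, coda /w/ ok; σ2 onset /b/, coda /∅/ ok → well-formed
/ovz/ — violates constraint (v): syllable 1 coda /vz/ has 2 consonants (> 1) → ill-formed
Well-formed: /koj/, /de.fij/, /jum/, /vew.bo/ → 4.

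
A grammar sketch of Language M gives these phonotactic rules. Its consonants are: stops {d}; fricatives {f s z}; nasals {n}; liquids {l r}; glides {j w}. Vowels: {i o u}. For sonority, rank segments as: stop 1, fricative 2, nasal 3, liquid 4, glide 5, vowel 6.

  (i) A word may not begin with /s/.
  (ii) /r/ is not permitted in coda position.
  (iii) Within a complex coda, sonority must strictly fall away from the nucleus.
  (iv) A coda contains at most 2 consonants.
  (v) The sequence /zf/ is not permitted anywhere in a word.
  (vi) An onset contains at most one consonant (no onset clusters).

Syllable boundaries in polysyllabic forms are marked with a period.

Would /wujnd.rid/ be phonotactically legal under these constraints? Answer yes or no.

no

/wujnd.rid/ — violates constraint (iv): syllable 1 coda /jnd/ has 3 consonants (> 2) → phonotactically illegal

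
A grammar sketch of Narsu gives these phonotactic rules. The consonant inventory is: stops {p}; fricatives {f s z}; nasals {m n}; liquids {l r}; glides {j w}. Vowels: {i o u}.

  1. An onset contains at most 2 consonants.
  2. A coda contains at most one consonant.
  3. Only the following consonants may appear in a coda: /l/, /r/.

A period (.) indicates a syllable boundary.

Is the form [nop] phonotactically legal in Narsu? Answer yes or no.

no

[nop] — violates constraint 3: syllable 1 coda contains /p/, which is not a licensed coda consonant → phonotactically illegal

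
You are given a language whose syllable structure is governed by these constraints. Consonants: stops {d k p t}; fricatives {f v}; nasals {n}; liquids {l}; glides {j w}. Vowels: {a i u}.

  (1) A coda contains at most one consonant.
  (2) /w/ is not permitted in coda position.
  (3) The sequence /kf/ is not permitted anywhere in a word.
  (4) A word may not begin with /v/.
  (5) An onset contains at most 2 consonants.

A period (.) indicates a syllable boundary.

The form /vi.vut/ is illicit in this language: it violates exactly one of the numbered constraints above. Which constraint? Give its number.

/vi.vut/: word begins with /v/.
This is a violation of constraint 4: "A word may not begin with /v/."
The remaining constraints (1, 2, 3, 5) are satisfied.

4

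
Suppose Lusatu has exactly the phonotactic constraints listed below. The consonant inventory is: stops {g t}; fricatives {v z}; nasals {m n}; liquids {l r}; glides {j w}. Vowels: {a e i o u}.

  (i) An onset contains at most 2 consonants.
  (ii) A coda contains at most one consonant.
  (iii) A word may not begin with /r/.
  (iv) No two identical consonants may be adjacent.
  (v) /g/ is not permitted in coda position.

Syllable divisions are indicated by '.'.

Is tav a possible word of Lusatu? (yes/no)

tav — σ1 onset /t/, coda /v/ ok → licit

yes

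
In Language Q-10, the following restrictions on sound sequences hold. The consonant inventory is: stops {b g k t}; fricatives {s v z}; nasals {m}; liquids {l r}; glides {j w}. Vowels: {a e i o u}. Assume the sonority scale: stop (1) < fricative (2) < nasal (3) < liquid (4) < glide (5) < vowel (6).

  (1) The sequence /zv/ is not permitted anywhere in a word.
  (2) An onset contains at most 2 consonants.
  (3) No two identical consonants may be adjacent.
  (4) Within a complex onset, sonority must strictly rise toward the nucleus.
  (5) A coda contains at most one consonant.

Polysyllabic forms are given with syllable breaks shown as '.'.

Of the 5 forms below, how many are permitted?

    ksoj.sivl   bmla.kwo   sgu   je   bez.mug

2

ksoj.sivl — violates constraint 5: syllable 2 coda /vl/ has 2 consonants (> 1) → not permitted
bmla.kwo — violates constraint 2: syllable 1 onset /bml/ has 3 consonants (> 2) → not permitted
sgu — violates constraint 4: syllable 1 onset /sg/: /s/ (fricative, 2) → /g/ (stop, 1) does not rise → not permitted
je — σ1 onset /j/, coda /∅/ ok → permitted
bez.mug — σ1 onset /b/, coda /z/ ok; σ2 onset /m/, coda /g/ ok → permitted
Permitted: je, bez.mug → 2.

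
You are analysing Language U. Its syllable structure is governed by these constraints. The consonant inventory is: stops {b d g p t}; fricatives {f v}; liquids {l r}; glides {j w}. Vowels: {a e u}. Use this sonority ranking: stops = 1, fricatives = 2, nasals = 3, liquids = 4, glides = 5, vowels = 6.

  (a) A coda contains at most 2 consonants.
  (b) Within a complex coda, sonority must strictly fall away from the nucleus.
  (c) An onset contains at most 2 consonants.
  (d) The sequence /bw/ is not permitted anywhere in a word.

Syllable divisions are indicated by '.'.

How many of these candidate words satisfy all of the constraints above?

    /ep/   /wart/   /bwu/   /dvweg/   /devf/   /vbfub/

/ep/ — σ1 onset /∅/, coda /p/ ok → licit
/wart/ — σ1 onset /w/, coda /rt/ (4→1 falls) ok → licit
/bwu/ — violates constraint (d): contains banned sequence /bw/ → illicit
/dvweg/ — violates constraint (c): syllable 1 onset /dvw/ has 3 consonants (> 2) → illicit
/devf/ — violates constraint (b): syllable 1 coda /vf/: /v/ (fricative, 2) → /f/ (fricative, 2) does not fall → illicit
/vbfub/ — violates constraint (c): syllable 1 onset /vbf/ has 3 consonants (> 2) → illicit
Licit: /ep/, /wart/ → 2.

2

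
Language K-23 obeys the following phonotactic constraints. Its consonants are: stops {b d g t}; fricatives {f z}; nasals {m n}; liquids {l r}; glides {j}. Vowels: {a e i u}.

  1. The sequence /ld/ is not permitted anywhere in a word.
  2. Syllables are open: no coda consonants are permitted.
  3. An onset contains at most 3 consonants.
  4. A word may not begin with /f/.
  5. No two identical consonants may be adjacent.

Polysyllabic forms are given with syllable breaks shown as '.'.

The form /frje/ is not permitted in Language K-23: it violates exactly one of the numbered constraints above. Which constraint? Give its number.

/frje/: word begins with /f/.
This is a violation of constraint 4: "A word may not begin with /f/."
The remaining constraints (1, 2, 3, 5) are satisfied.

4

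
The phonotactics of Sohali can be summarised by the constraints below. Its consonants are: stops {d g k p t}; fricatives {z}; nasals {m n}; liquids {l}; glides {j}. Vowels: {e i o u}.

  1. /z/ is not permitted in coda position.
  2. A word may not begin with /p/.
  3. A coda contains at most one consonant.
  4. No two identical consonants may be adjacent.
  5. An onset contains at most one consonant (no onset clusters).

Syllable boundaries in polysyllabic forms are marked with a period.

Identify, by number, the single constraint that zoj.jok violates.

zoj.jok: adjacent identical consonants /jj/.
This is a violation of constraint 4: "No two identical consonants may be adjacent."
The remaining constraints (1, 2, 3, 5) are satisfied.

4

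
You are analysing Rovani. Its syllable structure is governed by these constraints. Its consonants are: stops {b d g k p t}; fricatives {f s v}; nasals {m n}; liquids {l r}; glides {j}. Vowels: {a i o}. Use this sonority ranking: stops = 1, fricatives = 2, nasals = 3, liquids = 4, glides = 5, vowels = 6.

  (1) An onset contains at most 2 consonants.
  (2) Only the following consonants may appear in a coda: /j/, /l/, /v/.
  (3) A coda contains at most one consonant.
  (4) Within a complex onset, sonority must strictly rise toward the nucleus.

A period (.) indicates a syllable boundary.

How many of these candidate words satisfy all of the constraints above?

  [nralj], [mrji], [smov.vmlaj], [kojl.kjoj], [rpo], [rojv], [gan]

0

[nralj] — violates constraint 3: syllable 1 coda /lj/ has 2 consonants (> 1) → ill-formed
[mrji] — violates constraint 1: syllable 1 onset /mrj/ has 3 consonants (> 2) → ill-formed
[smov.vmlaj] — violates constraint 1: syllable 2 onset /vml/ has 3 consonants (> 2) → ill-formed
[kojl.kjoj] — violates constraint 3: syllable 1 coda /jl/ has 2 consonants (> 1) → ill-formed
[rpo] — violates constraint 4: syllable 1 onset /rp/: /r/ (liquid, 4) → /p/ (stop, 1) does not rise → ill-formed
[rojv] — violates constraint 3: syllable 1 coda /jv/ has 2 consonants (> 1) → ill-formed
[gan] — violates constraint 2: syllable 1 coda contains /n/, which is not a licensed coda consonant → ill-formed
No form is well-formed → 0.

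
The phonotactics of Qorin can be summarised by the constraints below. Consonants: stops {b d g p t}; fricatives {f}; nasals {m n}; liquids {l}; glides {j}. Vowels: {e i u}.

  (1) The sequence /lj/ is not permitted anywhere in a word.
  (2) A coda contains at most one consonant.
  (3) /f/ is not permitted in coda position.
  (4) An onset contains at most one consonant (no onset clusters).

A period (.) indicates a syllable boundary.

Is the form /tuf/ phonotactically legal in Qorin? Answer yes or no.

/tuf/ — violates constraint 3: syllable 1 coda contains /f/ → phonotactically illegal

no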